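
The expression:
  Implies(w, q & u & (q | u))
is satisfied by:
  {q: True, u: True, w: False}
  {q: True, u: False, w: False}
  {u: True, q: False, w: False}
  {q: False, u: False, w: False}
  {q: True, w: True, u: True}


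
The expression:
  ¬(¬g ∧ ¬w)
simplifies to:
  g ∨ w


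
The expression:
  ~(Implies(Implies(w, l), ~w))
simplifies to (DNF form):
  l & w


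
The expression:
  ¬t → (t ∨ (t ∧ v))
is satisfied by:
  {t: True}


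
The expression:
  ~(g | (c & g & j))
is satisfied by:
  {g: False}


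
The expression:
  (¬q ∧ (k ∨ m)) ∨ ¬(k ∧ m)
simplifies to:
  ¬k ∨ ¬m ∨ ¬q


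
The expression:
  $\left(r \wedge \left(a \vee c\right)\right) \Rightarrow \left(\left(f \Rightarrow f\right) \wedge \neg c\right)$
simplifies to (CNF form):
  $\neg c \vee \neg r$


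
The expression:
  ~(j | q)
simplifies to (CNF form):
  ~j & ~q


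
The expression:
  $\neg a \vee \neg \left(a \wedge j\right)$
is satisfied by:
  {a: False, j: False}
  {j: True, a: False}
  {a: True, j: False}


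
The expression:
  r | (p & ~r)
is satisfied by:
  {r: True, p: True}
  {r: True, p: False}
  {p: True, r: False}


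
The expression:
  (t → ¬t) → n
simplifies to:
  n ∨ t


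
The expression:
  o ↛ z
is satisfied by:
  {o: True, z: False}


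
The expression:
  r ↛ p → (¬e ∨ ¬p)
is always true.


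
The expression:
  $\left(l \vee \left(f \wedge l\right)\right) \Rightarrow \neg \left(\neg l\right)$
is always true.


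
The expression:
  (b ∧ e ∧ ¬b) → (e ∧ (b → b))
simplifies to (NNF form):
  True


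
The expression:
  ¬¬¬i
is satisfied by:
  {i: False}


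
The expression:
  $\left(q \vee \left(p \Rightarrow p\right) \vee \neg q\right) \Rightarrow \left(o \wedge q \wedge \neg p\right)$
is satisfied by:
  {o: True, q: True, p: False}


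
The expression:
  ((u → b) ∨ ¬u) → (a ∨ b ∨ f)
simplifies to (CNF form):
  a ∨ b ∨ f ∨ u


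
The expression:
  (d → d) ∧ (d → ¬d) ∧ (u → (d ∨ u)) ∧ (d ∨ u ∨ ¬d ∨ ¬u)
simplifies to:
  ¬d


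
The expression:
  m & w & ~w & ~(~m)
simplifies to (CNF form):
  False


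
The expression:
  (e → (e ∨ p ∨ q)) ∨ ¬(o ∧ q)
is always true.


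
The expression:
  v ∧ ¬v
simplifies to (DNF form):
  False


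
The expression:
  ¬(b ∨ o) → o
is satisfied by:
  {b: True, o: True}
  {b: True, o: False}
  {o: True, b: False}


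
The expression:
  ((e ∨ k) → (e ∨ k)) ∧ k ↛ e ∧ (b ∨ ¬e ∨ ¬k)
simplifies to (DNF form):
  k ∧ ¬e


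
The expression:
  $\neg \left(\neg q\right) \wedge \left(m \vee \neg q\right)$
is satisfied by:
  {m: True, q: True}


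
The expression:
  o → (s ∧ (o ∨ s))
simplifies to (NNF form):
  s ∨ ¬o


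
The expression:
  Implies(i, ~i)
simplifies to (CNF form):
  ~i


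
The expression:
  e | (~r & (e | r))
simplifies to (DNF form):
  e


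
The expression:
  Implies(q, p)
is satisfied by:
  {p: True, q: False}
  {q: False, p: False}
  {q: True, p: True}


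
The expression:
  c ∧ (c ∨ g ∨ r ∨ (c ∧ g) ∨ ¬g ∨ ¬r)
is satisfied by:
  {c: True}


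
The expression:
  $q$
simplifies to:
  $q$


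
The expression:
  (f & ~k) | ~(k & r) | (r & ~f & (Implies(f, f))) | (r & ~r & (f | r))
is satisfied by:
  {k: False, r: False, f: False}
  {f: True, k: False, r: False}
  {r: True, k: False, f: False}
  {f: True, r: True, k: False}
  {k: True, f: False, r: False}
  {f: True, k: True, r: False}
  {r: True, k: True, f: False}


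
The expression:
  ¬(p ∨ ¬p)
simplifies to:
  False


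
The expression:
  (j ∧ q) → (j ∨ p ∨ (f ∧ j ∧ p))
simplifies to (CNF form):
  True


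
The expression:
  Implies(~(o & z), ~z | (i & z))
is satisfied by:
  {i: True, o: True, z: False}
  {i: True, z: False, o: False}
  {o: True, z: False, i: False}
  {o: False, z: False, i: False}
  {i: True, o: True, z: True}
  {i: True, z: True, o: False}
  {o: True, z: True, i: False}


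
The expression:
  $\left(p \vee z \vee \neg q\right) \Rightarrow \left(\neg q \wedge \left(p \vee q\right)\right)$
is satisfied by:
  {p: True, q: False, z: False}
  {z: True, p: True, q: False}
  {q: True, z: False, p: False}


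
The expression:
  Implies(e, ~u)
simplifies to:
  ~e | ~u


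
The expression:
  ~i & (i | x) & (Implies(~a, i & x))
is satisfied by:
  {a: True, x: True, i: False}


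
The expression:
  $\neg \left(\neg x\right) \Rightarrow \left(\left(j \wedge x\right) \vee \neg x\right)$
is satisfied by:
  {j: True, x: False}
  {x: False, j: False}
  {x: True, j: True}


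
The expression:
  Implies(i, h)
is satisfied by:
  {h: True, i: False}
  {i: False, h: False}
  {i: True, h: True}


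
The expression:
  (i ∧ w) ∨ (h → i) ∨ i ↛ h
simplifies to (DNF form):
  i ∨ ¬h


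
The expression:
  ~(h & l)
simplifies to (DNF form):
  ~h | ~l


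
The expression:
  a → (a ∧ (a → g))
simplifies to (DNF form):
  g ∨ ¬a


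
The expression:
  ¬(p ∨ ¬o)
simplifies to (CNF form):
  o ∧ ¬p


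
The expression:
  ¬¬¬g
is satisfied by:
  {g: False}


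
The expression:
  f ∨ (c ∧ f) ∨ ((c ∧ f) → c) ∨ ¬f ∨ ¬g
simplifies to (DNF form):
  True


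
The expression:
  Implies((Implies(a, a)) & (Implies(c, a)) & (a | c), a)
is always true.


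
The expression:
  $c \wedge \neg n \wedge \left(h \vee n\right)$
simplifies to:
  $c \wedge h \wedge \neg n$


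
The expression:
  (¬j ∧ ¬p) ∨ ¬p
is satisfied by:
  {p: False}


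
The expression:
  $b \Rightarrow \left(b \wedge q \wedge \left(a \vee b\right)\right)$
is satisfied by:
  {q: True, b: False}
  {b: False, q: False}
  {b: True, q: True}


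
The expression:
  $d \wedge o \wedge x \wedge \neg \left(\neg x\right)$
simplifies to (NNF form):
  $d \wedge o \wedge x$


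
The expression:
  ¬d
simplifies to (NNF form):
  ¬d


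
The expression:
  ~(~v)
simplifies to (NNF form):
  v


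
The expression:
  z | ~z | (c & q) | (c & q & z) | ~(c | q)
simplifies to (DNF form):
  True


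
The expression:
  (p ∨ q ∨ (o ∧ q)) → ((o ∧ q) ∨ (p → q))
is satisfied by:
  {q: True, p: False}
  {p: False, q: False}
  {p: True, q: True}


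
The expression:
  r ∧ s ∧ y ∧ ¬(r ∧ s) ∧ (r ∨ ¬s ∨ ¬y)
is never true.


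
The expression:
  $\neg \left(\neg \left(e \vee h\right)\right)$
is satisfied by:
  {e: True, h: True}
  {e: True, h: False}
  {h: True, e: False}


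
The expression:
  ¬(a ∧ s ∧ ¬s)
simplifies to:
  True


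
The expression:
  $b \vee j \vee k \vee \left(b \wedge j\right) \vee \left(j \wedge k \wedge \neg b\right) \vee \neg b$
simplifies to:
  $\text{True}$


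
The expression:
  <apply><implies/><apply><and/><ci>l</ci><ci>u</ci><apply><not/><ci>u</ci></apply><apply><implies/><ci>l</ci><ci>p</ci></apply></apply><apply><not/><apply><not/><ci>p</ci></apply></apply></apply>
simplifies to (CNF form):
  <true/>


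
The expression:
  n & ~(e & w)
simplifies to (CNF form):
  n & (~e | ~w)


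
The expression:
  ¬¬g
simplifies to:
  g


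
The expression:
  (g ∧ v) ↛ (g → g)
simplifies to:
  False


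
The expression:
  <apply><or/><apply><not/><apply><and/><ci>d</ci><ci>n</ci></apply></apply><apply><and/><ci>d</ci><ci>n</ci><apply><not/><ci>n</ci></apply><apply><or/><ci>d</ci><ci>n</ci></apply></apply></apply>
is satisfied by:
  {d: False, n: False}
  {n: True, d: False}
  {d: True, n: False}


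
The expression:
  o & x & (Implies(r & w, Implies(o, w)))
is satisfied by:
  {x: True, o: True}


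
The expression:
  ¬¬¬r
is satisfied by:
  {r: False}


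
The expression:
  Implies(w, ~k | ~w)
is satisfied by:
  {w: False, k: False}
  {k: True, w: False}
  {w: True, k: False}


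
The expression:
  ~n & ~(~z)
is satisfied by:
  {z: True, n: False}


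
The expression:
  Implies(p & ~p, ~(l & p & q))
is always true.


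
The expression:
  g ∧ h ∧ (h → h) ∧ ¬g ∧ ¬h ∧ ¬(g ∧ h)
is never true.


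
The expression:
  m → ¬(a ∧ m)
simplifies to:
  ¬a ∨ ¬m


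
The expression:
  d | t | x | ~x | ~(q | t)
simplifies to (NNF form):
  True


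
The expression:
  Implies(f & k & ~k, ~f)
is always true.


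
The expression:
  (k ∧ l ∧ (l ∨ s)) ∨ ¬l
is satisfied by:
  {k: True, l: False}
  {l: False, k: False}
  {l: True, k: True}


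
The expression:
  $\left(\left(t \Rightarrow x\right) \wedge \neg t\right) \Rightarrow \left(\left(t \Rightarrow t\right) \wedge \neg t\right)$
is always true.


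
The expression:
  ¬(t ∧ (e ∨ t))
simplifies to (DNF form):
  ¬t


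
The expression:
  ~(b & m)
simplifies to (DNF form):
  ~b | ~m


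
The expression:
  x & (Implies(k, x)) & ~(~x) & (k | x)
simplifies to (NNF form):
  x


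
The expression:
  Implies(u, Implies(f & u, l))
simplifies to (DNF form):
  l | ~f | ~u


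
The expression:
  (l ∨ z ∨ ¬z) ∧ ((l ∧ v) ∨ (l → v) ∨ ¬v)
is always true.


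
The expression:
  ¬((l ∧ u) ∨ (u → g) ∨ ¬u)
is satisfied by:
  {u: True, g: False, l: False}


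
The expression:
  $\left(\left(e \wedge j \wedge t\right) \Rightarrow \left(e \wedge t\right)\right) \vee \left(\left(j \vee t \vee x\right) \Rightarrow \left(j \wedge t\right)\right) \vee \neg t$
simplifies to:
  $\text{True}$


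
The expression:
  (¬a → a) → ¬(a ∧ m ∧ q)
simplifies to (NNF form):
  ¬a ∨ ¬m ∨ ¬q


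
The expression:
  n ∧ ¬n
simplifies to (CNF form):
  False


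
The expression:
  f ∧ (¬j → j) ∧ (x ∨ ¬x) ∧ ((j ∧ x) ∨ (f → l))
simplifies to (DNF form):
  (f ∧ j ∧ l) ∨ (f ∧ j ∧ x)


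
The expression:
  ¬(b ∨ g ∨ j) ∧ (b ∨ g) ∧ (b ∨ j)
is never true.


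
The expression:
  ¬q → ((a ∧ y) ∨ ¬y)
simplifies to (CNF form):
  a ∨ q ∨ ¬y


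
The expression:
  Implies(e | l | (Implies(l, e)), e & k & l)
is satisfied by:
  {k: True, e: True, l: True}


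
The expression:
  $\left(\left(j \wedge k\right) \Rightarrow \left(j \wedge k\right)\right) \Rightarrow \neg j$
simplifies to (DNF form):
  $\neg j$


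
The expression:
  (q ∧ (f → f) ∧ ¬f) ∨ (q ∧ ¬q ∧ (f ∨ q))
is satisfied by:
  {q: True, f: False}


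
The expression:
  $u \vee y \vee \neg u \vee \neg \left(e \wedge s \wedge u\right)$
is always true.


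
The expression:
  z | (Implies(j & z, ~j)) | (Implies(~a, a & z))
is always true.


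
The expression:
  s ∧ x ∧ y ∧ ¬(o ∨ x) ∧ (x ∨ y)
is never true.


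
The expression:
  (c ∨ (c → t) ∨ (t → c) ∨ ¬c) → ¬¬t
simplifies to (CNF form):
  t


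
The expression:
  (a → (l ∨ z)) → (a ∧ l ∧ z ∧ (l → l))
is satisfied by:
  {a: True, l: False, z: False}
  {a: True, z: True, l: True}


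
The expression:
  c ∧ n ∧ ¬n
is never true.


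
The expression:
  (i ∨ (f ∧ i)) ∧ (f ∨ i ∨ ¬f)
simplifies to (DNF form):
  i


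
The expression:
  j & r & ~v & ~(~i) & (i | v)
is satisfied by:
  {r: True, i: True, j: True, v: False}


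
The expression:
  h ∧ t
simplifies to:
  h ∧ t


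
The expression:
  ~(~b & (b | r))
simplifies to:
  b | ~r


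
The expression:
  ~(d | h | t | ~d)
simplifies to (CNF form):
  False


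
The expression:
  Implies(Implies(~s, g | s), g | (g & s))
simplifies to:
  g | ~s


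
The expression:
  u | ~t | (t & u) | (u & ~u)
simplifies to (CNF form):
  u | ~t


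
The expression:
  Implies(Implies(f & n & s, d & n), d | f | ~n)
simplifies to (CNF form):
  d | f | ~n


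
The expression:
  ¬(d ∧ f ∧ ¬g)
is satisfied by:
  {g: True, d: False, f: False}
  {g: False, d: False, f: False}
  {f: True, g: True, d: False}
  {f: True, g: False, d: False}
  {d: True, g: True, f: False}
  {d: True, g: False, f: False}
  {d: True, f: True, g: True}


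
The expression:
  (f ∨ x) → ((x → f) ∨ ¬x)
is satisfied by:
  {f: True, x: False}
  {x: False, f: False}
  {x: True, f: True}


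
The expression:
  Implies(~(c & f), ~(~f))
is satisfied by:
  {f: True}


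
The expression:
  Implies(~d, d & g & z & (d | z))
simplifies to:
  d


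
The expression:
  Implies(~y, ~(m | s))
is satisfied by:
  {y: True, m: False, s: False}
  {y: True, s: True, m: False}
  {y: True, m: True, s: False}
  {y: True, s: True, m: True}
  {s: False, m: False, y: False}


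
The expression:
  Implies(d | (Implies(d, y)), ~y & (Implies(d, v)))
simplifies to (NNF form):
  ~y & (v | ~d)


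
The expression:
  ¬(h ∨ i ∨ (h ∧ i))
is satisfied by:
  {i: False, h: False}


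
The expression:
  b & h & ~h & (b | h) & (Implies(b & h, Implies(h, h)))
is never true.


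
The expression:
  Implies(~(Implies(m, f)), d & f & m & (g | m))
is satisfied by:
  {f: True, m: False}
  {m: False, f: False}
  {m: True, f: True}


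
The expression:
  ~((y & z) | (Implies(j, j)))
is never true.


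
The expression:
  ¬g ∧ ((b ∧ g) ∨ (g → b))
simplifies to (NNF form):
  ¬g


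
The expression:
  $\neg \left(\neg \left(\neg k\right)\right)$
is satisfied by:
  {k: False}


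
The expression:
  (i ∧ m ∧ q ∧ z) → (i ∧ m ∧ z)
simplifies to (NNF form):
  True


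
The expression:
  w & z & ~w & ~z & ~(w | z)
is never true.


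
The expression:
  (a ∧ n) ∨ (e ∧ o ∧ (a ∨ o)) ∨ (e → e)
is always true.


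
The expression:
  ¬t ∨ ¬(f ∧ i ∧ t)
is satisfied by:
  {t: False, i: False, f: False}
  {f: True, t: False, i: False}
  {i: True, t: False, f: False}
  {f: True, i: True, t: False}
  {t: True, f: False, i: False}
  {f: True, t: True, i: False}
  {i: True, t: True, f: False}


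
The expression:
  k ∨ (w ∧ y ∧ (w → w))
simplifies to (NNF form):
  k ∨ (w ∧ y)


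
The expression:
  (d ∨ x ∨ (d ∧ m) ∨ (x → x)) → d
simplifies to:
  d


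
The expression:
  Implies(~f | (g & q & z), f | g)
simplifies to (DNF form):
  f | g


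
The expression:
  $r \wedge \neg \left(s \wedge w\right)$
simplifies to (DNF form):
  $\left(r \wedge \neg s\right) \vee \left(r \wedge \neg w\right)$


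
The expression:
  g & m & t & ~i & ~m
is never true.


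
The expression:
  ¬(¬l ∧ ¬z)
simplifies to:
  l ∨ z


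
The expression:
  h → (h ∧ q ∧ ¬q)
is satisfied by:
  {h: False}


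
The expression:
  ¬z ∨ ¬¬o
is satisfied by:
  {o: True, z: False}
  {z: False, o: False}
  {z: True, o: True}


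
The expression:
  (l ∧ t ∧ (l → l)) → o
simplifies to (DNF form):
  o ∨ ¬l ∨ ¬t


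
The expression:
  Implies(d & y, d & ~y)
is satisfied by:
  {d: False, y: False}
  {y: True, d: False}
  {d: True, y: False}


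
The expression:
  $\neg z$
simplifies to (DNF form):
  $\neg z$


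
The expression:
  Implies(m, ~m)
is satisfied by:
  {m: False}


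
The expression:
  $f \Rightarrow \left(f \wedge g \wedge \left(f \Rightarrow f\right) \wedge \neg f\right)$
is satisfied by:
  {f: False}


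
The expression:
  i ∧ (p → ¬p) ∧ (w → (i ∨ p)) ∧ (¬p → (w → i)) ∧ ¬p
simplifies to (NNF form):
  i ∧ ¬p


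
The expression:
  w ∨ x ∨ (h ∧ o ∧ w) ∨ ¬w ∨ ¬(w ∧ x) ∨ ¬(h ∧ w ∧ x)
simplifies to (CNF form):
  True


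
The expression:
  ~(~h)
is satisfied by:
  {h: True}


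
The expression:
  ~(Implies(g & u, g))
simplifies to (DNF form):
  False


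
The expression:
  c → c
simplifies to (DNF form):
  True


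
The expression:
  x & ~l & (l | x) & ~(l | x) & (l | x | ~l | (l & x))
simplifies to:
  False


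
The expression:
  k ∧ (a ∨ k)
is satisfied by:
  {k: True}


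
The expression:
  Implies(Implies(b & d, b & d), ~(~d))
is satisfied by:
  {d: True}


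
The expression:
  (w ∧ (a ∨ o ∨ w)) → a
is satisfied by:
  {a: True, w: False}
  {w: False, a: False}
  {w: True, a: True}


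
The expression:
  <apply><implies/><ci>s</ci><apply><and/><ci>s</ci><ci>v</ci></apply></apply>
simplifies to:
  <apply><or/><ci>v</ci><apply><not/><ci>s</ci></apply></apply>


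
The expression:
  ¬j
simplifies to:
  ¬j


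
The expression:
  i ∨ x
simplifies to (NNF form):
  i ∨ x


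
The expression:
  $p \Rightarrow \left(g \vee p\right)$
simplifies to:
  $\text{True}$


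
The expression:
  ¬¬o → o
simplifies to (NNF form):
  True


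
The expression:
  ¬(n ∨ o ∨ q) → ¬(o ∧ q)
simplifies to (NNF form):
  True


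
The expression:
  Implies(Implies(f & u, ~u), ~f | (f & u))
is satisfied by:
  {u: True, f: False}
  {f: False, u: False}
  {f: True, u: True}


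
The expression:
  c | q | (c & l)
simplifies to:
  c | q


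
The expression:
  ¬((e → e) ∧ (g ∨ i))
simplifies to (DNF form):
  ¬g ∧ ¬i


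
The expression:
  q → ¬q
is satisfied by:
  {q: False}


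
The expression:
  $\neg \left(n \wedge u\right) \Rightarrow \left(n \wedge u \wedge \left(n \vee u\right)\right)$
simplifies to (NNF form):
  $n \wedge u$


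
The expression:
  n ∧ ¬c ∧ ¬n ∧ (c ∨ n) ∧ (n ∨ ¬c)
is never true.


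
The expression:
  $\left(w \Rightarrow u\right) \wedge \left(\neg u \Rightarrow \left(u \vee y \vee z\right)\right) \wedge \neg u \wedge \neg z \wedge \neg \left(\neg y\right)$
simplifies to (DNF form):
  $y \wedge \neg u \wedge \neg w \wedge \neg z$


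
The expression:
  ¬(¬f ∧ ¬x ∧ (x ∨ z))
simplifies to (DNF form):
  f ∨ x ∨ ¬z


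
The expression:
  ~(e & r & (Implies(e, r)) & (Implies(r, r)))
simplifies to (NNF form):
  ~e | ~r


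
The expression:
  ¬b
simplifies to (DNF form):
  ¬b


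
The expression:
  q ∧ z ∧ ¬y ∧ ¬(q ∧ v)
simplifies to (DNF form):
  q ∧ z ∧ ¬v ∧ ¬y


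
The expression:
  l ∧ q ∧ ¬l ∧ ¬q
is never true.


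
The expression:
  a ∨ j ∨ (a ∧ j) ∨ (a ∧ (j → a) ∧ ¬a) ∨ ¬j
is always true.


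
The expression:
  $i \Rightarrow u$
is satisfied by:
  {u: True, i: False}
  {i: False, u: False}
  {i: True, u: True}


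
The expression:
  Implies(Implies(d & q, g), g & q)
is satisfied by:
  {d: True, g: True, q: True}
  {d: True, q: True, g: False}
  {g: True, q: True, d: False}


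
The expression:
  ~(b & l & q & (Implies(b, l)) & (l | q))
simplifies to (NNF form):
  ~b | ~l | ~q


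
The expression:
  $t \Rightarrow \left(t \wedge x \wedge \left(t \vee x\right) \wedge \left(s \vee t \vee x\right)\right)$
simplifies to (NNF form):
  $x \vee \neg t$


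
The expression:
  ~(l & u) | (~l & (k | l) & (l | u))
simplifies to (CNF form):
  ~l | ~u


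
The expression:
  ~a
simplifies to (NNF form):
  ~a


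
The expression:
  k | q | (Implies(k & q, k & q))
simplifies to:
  True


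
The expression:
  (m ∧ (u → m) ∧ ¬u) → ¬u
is always true.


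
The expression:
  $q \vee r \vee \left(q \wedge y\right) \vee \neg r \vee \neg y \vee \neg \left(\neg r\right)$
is always true.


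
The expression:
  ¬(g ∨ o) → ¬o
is always true.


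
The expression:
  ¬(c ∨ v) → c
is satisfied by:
  {c: True, v: True}
  {c: True, v: False}
  {v: True, c: False}


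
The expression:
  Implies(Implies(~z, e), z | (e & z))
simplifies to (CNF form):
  z | ~e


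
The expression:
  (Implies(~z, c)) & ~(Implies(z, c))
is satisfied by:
  {z: True, c: False}


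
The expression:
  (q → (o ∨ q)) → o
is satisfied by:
  {o: True}


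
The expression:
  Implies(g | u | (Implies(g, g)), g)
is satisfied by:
  {g: True}


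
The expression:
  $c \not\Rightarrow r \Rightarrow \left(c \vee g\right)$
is always true.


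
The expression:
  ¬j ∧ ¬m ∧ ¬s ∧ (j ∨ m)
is never true.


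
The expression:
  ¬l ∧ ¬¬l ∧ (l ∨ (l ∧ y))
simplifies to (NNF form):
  False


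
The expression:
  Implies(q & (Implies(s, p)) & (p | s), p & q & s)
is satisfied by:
  {s: True, p: False, q: False}
  {p: False, q: False, s: False}
  {q: True, s: True, p: False}
  {q: True, p: False, s: False}
  {s: True, p: True, q: False}
  {p: True, s: False, q: False}
  {q: True, p: True, s: True}


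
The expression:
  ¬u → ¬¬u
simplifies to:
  u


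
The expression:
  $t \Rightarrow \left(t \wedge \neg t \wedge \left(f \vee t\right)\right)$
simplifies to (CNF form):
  $\neg t$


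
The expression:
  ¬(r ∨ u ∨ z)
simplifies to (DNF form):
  ¬r ∧ ¬u ∧ ¬z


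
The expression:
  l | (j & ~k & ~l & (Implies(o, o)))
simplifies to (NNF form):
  l | (j & ~k)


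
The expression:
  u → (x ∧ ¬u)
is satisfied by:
  {u: False}


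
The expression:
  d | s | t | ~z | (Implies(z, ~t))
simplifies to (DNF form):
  True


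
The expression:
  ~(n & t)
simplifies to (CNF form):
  ~n | ~t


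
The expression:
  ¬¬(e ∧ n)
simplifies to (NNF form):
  e ∧ n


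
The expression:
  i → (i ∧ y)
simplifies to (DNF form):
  y ∨ ¬i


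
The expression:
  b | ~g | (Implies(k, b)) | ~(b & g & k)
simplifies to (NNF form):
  True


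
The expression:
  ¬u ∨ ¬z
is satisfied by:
  {u: False, z: False}
  {z: True, u: False}
  {u: True, z: False}


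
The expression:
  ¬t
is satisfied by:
  {t: False}


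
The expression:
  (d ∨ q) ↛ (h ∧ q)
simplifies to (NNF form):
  (d ∧ ¬q) ∨ (q ∧ ¬h)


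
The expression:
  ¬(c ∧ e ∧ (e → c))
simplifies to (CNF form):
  ¬c ∨ ¬e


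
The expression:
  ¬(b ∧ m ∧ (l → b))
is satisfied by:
  {m: False, b: False}
  {b: True, m: False}
  {m: True, b: False}


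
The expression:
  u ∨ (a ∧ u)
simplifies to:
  u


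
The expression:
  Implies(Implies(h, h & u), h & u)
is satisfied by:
  {h: True}


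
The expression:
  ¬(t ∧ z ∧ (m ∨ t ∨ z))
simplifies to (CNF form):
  ¬t ∨ ¬z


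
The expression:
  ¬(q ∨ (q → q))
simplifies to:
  False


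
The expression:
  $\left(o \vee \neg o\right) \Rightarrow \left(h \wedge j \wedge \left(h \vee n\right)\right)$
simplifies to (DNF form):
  $h \wedge j$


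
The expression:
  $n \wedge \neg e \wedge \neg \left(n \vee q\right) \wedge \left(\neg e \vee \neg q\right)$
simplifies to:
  $\text{False}$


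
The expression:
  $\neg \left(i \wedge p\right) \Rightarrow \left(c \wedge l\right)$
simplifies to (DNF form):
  $\left(c \wedge l\right) \vee \left(i \wedge p\right) \vee \left(c \wedge i \wedge l\right) \vee \left(c \wedge i \wedge p\right) \vee \left(c \wedge l \wedge p\right) \vee \left(i \wedge l \wedge p\right) \vee \left(c \wedge i \wedge l \wedge p\right)$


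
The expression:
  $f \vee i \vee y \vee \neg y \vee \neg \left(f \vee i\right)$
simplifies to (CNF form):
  $\text{True}$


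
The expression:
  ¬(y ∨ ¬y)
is never true.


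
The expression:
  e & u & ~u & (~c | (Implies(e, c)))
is never true.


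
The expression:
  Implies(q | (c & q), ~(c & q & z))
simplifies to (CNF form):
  ~c | ~q | ~z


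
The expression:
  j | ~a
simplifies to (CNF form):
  j | ~a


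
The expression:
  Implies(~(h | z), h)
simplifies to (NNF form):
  h | z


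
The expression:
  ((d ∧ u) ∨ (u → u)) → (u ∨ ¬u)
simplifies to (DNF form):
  True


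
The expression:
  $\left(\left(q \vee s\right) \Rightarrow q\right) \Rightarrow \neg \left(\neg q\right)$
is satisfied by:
  {q: True, s: True}
  {q: True, s: False}
  {s: True, q: False}


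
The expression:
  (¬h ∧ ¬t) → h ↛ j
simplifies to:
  h ∨ t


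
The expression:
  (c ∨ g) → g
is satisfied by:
  {g: True, c: False}
  {c: False, g: False}
  {c: True, g: True}


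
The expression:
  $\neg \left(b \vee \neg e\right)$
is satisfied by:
  {e: True, b: False}


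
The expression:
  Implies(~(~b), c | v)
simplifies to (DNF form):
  c | v | ~b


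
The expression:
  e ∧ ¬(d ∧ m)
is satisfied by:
  {e: True, m: False, d: False}
  {d: True, e: True, m: False}
  {m: True, e: True, d: False}


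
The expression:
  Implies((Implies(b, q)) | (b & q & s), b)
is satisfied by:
  {b: True}


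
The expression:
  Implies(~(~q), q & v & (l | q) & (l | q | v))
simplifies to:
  v | ~q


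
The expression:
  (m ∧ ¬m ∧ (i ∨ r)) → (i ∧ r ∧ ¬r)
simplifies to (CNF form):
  True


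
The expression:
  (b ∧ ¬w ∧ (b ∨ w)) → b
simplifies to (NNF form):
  True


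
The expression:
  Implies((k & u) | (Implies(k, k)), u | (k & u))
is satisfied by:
  {u: True}


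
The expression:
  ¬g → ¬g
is always true.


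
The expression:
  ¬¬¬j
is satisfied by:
  {j: False}


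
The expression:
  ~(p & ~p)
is always true.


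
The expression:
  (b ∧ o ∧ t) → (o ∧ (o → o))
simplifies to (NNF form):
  True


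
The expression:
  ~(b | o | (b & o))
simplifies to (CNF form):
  ~b & ~o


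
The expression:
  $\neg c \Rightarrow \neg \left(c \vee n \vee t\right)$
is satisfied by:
  {c: True, n: False, t: False}
  {c: True, t: True, n: False}
  {c: True, n: True, t: False}
  {c: True, t: True, n: True}
  {t: False, n: False, c: False}


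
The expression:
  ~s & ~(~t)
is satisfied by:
  {t: True, s: False}


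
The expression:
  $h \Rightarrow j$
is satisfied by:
  {j: True, h: False}
  {h: False, j: False}
  {h: True, j: True}


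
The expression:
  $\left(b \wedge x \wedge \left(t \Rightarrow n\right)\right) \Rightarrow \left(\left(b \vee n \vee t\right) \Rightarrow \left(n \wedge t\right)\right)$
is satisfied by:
  {t: True, x: False, b: False}
  {t: False, x: False, b: False}
  {b: True, t: True, x: False}
  {b: True, t: False, x: False}
  {x: True, t: True, b: False}
  {x: True, t: False, b: False}
  {x: True, b: True, t: True}


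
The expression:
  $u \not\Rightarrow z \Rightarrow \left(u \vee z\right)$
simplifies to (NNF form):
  $\text{True}$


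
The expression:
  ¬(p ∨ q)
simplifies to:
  ¬p ∧ ¬q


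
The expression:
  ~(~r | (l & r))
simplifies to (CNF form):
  r & ~l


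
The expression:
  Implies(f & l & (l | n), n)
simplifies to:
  n | ~f | ~l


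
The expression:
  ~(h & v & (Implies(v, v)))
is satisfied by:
  {h: False, v: False}
  {v: True, h: False}
  {h: True, v: False}


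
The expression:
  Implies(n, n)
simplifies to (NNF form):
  True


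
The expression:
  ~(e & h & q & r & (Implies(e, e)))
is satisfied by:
  {h: False, e: False, q: False, r: False}
  {r: True, h: False, e: False, q: False}
  {q: True, h: False, e: False, r: False}
  {r: True, q: True, h: False, e: False}
  {e: True, r: False, h: False, q: False}
  {r: True, e: True, h: False, q: False}
  {q: True, e: True, r: False, h: False}
  {r: True, q: True, e: True, h: False}
  {h: True, q: False, e: False, r: False}
  {r: True, h: True, q: False, e: False}
  {q: True, h: True, r: False, e: False}
  {r: True, q: True, h: True, e: False}
  {e: True, h: True, q: False, r: False}
  {r: True, e: True, h: True, q: False}
  {q: True, e: True, h: True, r: False}


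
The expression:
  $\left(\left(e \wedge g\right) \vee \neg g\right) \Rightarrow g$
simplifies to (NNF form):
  $g$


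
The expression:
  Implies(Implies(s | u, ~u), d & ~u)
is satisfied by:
  {d: True, u: True}
  {d: True, u: False}
  {u: True, d: False}


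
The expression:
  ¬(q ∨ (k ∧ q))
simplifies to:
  ¬q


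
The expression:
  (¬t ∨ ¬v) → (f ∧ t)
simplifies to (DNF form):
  (f ∧ t) ∨ (t ∧ v)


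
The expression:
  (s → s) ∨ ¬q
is always true.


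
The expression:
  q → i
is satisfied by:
  {i: True, q: False}
  {q: False, i: False}
  {q: True, i: True}


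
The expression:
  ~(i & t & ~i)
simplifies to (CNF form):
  True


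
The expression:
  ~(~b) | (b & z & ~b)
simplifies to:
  b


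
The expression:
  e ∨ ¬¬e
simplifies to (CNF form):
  e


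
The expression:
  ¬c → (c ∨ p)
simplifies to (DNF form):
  c ∨ p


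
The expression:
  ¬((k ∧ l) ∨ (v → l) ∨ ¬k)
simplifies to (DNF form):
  k ∧ v ∧ ¬l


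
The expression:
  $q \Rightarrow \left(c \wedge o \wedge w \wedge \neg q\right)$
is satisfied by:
  {q: False}


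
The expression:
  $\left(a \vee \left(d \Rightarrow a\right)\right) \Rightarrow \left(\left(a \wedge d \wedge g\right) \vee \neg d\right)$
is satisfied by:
  {g: True, d: False, a: False}
  {g: False, d: False, a: False}
  {a: True, g: True, d: False}
  {a: True, g: False, d: False}
  {d: True, g: True, a: False}
  {d: True, g: False, a: False}
  {d: True, a: True, g: True}


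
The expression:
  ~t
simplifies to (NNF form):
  ~t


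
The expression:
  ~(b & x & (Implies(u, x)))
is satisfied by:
  {x: False, b: False}
  {b: True, x: False}
  {x: True, b: False}


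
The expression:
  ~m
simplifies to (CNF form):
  ~m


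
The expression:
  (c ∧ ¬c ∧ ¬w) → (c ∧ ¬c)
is always true.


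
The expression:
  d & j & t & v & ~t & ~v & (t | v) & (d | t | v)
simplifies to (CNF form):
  False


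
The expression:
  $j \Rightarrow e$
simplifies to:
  $e \vee \neg j$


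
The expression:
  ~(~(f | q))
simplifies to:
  f | q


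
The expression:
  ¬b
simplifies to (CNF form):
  ¬b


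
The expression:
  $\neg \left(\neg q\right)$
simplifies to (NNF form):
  $q$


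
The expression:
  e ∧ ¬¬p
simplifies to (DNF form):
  e ∧ p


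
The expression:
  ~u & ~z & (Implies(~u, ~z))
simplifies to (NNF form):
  ~u & ~z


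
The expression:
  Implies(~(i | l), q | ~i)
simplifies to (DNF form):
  True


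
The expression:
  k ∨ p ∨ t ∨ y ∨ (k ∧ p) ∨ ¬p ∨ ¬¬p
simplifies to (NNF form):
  True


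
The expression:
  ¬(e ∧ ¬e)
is always true.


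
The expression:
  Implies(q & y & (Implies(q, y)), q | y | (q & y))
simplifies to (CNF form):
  True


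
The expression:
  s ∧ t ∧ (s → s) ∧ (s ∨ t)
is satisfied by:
  {t: True, s: True}


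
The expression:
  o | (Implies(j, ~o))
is always true.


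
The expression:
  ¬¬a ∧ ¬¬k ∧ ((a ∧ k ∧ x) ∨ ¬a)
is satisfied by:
  {a: True, x: True, k: True}


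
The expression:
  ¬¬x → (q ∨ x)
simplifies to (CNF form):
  True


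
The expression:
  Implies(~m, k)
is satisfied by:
  {k: True, m: True}
  {k: True, m: False}
  {m: True, k: False}


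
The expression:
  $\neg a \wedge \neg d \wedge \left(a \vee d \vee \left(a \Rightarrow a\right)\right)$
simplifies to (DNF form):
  $\neg a \wedge \neg d$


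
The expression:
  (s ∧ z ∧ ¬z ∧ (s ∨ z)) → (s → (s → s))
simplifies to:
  True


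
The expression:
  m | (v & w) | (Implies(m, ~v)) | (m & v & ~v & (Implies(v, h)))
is always true.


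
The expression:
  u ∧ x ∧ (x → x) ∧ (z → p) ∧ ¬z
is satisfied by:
  {x: True, u: True, z: False}


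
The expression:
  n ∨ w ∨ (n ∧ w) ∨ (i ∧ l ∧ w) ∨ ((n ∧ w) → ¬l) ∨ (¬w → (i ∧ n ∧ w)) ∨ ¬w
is always true.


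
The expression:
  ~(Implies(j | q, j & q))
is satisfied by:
  {q: True, j: False}
  {j: True, q: False}


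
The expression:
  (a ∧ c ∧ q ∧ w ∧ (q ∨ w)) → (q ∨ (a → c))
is always true.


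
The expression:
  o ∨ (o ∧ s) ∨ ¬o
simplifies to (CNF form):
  True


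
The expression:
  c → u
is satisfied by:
  {u: True, c: False}
  {c: False, u: False}
  {c: True, u: True}


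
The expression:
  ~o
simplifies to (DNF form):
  ~o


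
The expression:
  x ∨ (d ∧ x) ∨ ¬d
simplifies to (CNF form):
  x ∨ ¬d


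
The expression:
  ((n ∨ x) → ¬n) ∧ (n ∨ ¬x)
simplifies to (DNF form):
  ¬n ∧ ¬x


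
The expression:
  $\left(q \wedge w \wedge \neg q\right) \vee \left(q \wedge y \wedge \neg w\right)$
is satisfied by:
  {y: True, q: True, w: False}


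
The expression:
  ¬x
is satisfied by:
  {x: False}


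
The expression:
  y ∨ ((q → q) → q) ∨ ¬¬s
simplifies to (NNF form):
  q ∨ s ∨ y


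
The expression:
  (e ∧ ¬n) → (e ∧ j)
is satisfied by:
  {n: True, j: True, e: False}
  {n: True, j: False, e: False}
  {j: True, n: False, e: False}
  {n: False, j: False, e: False}
  {n: True, e: True, j: True}
  {n: True, e: True, j: False}
  {e: True, j: True, n: False}


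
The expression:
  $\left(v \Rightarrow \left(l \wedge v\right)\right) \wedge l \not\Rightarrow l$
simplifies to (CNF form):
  $\text{False}$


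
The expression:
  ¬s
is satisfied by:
  {s: False}


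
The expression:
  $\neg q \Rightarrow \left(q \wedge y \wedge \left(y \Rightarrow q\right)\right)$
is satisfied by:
  {q: True}


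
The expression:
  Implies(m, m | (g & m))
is always true.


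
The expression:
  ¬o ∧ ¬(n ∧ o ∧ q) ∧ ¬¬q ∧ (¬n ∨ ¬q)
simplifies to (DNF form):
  q ∧ ¬n ∧ ¬o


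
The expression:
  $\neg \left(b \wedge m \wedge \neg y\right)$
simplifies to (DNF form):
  $y \vee \neg b \vee \neg m$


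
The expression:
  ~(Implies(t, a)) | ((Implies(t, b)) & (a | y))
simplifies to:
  (b & t) | (a & ~t) | (t & ~a) | (y & ~a)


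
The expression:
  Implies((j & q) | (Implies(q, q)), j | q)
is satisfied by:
  {q: True, j: True}
  {q: True, j: False}
  {j: True, q: False}


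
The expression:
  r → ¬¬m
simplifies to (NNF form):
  m ∨ ¬r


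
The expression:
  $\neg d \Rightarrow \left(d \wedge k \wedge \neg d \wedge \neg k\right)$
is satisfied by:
  {d: True}


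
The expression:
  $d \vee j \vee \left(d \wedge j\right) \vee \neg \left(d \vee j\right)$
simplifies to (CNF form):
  $\text{True}$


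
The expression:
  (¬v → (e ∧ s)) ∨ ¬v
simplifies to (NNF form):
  True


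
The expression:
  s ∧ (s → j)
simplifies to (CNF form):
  j ∧ s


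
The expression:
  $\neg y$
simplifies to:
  $\neg y$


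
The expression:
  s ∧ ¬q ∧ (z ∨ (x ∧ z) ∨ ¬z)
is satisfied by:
  {s: True, q: False}


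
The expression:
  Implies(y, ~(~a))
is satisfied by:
  {a: True, y: False}
  {y: False, a: False}
  {y: True, a: True}


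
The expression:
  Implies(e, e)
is always true.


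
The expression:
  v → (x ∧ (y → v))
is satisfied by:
  {x: True, v: False}
  {v: False, x: False}
  {v: True, x: True}


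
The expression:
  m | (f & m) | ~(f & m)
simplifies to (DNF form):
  True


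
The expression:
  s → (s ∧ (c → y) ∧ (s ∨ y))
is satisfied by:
  {y: True, s: False, c: False}
  {s: False, c: False, y: False}
  {y: True, c: True, s: False}
  {c: True, s: False, y: False}
  {y: True, s: True, c: False}
  {s: True, y: False, c: False}
  {y: True, c: True, s: True}


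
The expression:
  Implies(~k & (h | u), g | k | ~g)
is always true.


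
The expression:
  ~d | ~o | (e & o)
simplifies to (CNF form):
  e | ~d | ~o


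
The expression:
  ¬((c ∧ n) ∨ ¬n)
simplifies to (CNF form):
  n ∧ ¬c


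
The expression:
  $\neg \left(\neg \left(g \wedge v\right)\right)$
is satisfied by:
  {g: True, v: True}


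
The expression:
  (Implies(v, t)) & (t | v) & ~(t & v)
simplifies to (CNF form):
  t & ~v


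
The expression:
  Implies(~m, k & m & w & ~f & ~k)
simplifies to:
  m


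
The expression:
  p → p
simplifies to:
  True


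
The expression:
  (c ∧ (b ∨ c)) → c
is always true.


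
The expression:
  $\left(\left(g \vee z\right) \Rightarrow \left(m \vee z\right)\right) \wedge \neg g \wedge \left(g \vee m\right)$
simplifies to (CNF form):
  $m \wedge \neg g$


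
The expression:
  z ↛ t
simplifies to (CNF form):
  z ∧ ¬t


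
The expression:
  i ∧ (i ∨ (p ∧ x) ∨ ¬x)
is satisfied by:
  {i: True}


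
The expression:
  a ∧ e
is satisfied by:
  {a: True, e: True}


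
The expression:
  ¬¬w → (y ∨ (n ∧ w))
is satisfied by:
  {n: True, y: True, w: False}
  {n: True, w: False, y: False}
  {y: True, w: False, n: False}
  {y: False, w: False, n: False}
  {n: True, y: True, w: True}
  {n: True, w: True, y: False}
  {y: True, w: True, n: False}


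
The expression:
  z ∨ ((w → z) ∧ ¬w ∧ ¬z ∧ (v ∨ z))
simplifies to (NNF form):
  z ∨ (v ∧ ¬w)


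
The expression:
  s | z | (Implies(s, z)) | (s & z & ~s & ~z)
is always true.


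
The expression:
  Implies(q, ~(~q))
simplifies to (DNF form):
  True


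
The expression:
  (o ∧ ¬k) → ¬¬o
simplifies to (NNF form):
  True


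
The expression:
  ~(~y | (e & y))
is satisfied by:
  {y: True, e: False}


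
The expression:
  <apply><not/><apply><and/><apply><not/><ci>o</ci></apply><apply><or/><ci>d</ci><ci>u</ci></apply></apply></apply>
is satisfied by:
  {o: True, d: False, u: False}
  {o: True, u: True, d: False}
  {o: True, d: True, u: False}
  {o: True, u: True, d: True}
  {u: False, d: False, o: False}


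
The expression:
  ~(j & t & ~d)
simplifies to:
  d | ~j | ~t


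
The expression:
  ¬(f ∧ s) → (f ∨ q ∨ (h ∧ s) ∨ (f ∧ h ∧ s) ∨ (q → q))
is always true.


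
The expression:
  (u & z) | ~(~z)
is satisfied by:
  {z: True}


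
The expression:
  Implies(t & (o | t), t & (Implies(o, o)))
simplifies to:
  True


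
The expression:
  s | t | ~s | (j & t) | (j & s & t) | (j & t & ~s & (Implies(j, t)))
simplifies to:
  True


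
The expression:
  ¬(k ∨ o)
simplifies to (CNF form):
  ¬k ∧ ¬o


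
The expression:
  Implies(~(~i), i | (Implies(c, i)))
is always true.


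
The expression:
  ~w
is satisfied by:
  {w: False}


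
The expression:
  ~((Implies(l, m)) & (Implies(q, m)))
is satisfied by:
  {q: True, l: True, m: False}
  {q: True, l: False, m: False}
  {l: True, q: False, m: False}


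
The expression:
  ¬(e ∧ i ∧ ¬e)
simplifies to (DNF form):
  True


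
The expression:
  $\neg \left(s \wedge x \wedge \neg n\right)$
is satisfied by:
  {n: True, s: False, x: False}
  {s: False, x: False, n: False}
  {n: True, x: True, s: False}
  {x: True, s: False, n: False}
  {n: True, s: True, x: False}
  {s: True, n: False, x: False}
  {n: True, x: True, s: True}


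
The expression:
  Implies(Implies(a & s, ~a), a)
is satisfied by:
  {a: True}
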